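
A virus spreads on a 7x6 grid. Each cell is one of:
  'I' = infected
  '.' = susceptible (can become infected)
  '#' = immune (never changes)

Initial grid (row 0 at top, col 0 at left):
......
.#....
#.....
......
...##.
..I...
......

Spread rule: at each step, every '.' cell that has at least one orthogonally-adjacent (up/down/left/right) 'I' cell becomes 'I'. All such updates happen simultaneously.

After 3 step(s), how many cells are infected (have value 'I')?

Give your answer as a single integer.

Step 0 (initial): 1 infected
Step 1: +4 new -> 5 infected
Step 2: +6 new -> 11 infected
Step 3: +7 new -> 18 infected

Answer: 18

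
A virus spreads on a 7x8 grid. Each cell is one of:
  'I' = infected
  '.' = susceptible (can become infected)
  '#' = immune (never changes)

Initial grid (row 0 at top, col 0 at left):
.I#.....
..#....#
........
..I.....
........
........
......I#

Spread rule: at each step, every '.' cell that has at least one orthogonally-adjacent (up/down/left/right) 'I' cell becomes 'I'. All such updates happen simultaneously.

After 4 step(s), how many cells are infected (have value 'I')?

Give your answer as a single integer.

Answer: 44

Derivation:
Step 0 (initial): 3 infected
Step 1: +8 new -> 11 infected
Step 2: +12 new -> 23 infected
Step 3: +14 new -> 37 infected
Step 4: +7 new -> 44 infected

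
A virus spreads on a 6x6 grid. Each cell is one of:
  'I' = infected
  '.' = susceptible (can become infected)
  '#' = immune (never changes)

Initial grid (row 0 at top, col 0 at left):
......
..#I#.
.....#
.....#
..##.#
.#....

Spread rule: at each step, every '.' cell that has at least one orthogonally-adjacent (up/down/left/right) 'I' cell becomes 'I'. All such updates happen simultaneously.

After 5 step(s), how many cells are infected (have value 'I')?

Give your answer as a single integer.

Step 0 (initial): 1 infected
Step 1: +2 new -> 3 infected
Step 2: +5 new -> 8 infected
Step 3: +5 new -> 13 infected
Step 4: +6 new -> 19 infected
Step 5: +4 new -> 23 infected

Answer: 23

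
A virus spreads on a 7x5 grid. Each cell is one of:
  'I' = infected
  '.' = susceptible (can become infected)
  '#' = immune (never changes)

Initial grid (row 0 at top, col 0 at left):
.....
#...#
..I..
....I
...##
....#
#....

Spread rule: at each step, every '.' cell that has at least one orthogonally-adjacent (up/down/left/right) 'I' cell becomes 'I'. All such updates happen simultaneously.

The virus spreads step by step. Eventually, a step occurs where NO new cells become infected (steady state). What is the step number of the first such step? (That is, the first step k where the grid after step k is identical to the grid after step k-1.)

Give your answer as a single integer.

Answer: 7

Derivation:
Step 0 (initial): 2 infected
Step 1: +6 new -> 8 infected
Step 2: +6 new -> 14 infected
Step 3: +5 new -> 19 infected
Step 4: +6 new -> 25 infected
Step 5: +3 new -> 28 infected
Step 6: +1 new -> 29 infected
Step 7: +0 new -> 29 infected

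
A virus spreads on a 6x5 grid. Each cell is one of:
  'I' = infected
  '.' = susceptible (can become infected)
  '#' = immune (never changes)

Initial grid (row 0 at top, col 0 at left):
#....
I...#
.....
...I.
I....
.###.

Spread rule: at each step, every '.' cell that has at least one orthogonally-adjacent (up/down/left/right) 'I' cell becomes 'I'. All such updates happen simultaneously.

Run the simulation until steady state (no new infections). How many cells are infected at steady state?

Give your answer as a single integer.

Step 0 (initial): 3 infected
Step 1: +9 new -> 12 infected
Step 2: +9 new -> 21 infected
Step 3: +3 new -> 24 infected
Step 4: +1 new -> 25 infected
Step 5: +0 new -> 25 infected

Answer: 25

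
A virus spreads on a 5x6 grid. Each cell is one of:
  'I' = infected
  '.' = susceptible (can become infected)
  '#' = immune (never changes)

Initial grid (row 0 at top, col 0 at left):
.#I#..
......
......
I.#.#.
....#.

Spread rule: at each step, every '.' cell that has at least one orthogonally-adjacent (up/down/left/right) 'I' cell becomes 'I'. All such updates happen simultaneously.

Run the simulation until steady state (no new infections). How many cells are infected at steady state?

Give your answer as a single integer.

Step 0 (initial): 2 infected
Step 1: +4 new -> 6 infected
Step 2: +6 new -> 12 infected
Step 3: +4 new -> 16 infected
Step 4: +5 new -> 21 infected
Step 5: +2 new -> 23 infected
Step 6: +1 new -> 24 infected
Step 7: +1 new -> 25 infected
Step 8: +0 new -> 25 infected

Answer: 25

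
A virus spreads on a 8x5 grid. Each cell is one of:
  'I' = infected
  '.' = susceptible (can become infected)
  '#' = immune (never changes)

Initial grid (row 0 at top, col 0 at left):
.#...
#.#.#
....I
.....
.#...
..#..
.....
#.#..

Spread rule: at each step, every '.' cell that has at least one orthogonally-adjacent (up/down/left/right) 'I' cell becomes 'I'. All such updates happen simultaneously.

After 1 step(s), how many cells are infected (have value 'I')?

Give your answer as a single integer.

Step 0 (initial): 1 infected
Step 1: +2 new -> 3 infected

Answer: 3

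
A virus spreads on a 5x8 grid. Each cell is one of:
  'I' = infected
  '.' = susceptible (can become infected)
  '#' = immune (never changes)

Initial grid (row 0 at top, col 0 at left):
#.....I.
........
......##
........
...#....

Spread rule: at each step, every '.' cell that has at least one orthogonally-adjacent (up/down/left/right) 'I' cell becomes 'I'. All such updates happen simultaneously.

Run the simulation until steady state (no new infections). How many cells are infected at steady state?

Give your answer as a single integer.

Answer: 36

Derivation:
Step 0 (initial): 1 infected
Step 1: +3 new -> 4 infected
Step 2: +3 new -> 7 infected
Step 3: +3 new -> 10 infected
Step 4: +4 new -> 14 infected
Step 5: +6 new -> 20 infected
Step 6: +6 new -> 26 infected
Step 7: +4 new -> 30 infected
Step 8: +3 new -> 33 infected
Step 9: +2 new -> 35 infected
Step 10: +1 new -> 36 infected
Step 11: +0 new -> 36 infected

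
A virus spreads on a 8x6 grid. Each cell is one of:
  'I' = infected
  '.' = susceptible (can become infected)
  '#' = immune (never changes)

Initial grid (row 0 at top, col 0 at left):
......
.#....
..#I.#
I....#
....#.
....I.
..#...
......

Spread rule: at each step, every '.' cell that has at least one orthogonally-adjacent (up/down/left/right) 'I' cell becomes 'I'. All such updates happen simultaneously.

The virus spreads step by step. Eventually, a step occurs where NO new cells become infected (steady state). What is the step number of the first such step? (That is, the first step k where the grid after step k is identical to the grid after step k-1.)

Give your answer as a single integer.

Step 0 (initial): 3 infected
Step 1: +9 new -> 12 infected
Step 2: +15 new -> 27 infected
Step 3: +9 new -> 36 infected
Step 4: +5 new -> 41 infected
Step 5: +1 new -> 42 infected
Step 6: +0 new -> 42 infected

Answer: 6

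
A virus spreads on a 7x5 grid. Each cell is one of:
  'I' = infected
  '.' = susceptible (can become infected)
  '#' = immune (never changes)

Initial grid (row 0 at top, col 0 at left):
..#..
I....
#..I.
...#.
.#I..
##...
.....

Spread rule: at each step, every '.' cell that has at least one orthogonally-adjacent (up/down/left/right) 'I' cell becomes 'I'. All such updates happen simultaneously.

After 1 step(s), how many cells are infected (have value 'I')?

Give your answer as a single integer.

Answer: 11

Derivation:
Step 0 (initial): 3 infected
Step 1: +8 new -> 11 infected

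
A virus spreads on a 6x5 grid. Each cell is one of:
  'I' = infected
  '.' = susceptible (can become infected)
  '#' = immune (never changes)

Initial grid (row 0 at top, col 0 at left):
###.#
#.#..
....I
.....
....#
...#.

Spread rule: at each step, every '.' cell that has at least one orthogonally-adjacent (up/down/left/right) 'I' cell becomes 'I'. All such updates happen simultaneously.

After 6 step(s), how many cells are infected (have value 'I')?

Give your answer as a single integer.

Step 0 (initial): 1 infected
Step 1: +3 new -> 4 infected
Step 2: +3 new -> 7 infected
Step 3: +4 new -> 11 infected
Step 4: +4 new -> 15 infected
Step 5: +3 new -> 18 infected
Step 6: +2 new -> 20 infected

Answer: 20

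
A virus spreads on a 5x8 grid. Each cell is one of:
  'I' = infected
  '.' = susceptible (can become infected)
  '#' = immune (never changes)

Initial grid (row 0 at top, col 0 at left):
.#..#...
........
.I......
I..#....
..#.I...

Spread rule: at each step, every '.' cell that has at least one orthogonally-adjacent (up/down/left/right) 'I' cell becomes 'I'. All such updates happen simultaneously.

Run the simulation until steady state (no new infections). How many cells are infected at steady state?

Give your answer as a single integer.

Step 0 (initial): 3 infected
Step 1: +8 new -> 11 infected
Step 2: +8 new -> 19 infected
Step 3: +7 new -> 26 infected
Step 4: +4 new -> 30 infected
Step 5: +3 new -> 33 infected
Step 6: +2 new -> 35 infected
Step 7: +1 new -> 36 infected
Step 8: +0 new -> 36 infected

Answer: 36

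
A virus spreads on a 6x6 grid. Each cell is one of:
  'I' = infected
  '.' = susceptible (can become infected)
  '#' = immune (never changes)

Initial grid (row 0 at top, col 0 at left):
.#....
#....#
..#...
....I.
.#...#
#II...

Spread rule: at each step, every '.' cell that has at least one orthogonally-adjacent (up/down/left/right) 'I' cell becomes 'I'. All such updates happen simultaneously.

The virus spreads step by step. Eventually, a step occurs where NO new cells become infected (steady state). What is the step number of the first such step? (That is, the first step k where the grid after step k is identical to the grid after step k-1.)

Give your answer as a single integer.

Step 0 (initial): 3 infected
Step 1: +6 new -> 9 infected
Step 2: +6 new -> 15 infected
Step 3: +4 new -> 19 infected
Step 4: +5 new -> 24 infected
Step 5: +4 new -> 28 infected
Step 6: +0 new -> 28 infected

Answer: 6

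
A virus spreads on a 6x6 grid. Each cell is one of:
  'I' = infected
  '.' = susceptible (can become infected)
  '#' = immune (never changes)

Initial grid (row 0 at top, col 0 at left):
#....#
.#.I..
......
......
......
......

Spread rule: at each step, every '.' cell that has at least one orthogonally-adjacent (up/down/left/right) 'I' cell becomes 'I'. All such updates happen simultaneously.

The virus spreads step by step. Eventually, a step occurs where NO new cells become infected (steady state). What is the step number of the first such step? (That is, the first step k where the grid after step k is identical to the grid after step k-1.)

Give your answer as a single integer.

Step 0 (initial): 1 infected
Step 1: +4 new -> 5 infected
Step 2: +6 new -> 11 infected
Step 3: +6 new -> 17 infected
Step 4: +6 new -> 23 infected
Step 5: +6 new -> 29 infected
Step 6: +3 new -> 32 infected
Step 7: +1 new -> 33 infected
Step 8: +0 new -> 33 infected

Answer: 8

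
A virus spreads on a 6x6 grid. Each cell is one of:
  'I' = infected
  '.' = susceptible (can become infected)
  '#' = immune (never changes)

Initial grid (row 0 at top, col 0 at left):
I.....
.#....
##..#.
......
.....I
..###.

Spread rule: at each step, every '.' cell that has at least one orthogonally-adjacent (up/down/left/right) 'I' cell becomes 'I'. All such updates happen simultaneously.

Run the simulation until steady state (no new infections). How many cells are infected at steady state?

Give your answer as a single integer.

Step 0 (initial): 2 infected
Step 1: +5 new -> 7 infected
Step 2: +4 new -> 11 infected
Step 3: +5 new -> 16 infected
Step 4: +8 new -> 24 infected
Step 5: +3 new -> 27 infected
Step 6: +2 new -> 29 infected
Step 7: +0 new -> 29 infected

Answer: 29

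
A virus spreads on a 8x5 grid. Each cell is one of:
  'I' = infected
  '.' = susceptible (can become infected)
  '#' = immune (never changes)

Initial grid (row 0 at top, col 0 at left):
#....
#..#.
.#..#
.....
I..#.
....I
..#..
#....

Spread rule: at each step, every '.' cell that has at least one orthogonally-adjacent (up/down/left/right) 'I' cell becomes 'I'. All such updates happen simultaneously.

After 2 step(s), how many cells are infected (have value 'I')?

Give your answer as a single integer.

Step 0 (initial): 2 infected
Step 1: +6 new -> 8 infected
Step 2: +9 new -> 17 infected

Answer: 17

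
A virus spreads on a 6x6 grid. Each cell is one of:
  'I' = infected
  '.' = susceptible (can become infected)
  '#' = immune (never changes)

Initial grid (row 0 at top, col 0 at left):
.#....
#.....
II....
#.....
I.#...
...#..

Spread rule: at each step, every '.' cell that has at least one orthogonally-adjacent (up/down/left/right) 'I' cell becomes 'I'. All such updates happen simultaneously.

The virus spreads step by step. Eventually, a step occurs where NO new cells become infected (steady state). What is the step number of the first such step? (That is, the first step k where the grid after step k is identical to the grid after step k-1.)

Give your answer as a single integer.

Step 0 (initial): 3 infected
Step 1: +5 new -> 8 infected
Step 2: +4 new -> 12 infected
Step 3: +5 new -> 17 infected
Step 4: +5 new -> 22 infected
Step 5: +4 new -> 26 infected
Step 6: +3 new -> 29 infected
Step 7: +1 new -> 30 infected
Step 8: +0 new -> 30 infected

Answer: 8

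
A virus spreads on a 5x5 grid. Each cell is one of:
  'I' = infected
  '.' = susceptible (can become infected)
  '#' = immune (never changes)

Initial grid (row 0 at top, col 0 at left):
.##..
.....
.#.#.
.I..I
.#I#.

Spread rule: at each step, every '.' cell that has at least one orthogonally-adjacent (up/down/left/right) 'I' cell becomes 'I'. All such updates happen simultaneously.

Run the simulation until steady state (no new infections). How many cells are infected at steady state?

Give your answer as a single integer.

Answer: 19

Derivation:
Step 0 (initial): 3 infected
Step 1: +5 new -> 8 infected
Step 2: +4 new -> 12 infected
Step 3: +4 new -> 16 infected
Step 4: +3 new -> 19 infected
Step 5: +0 new -> 19 infected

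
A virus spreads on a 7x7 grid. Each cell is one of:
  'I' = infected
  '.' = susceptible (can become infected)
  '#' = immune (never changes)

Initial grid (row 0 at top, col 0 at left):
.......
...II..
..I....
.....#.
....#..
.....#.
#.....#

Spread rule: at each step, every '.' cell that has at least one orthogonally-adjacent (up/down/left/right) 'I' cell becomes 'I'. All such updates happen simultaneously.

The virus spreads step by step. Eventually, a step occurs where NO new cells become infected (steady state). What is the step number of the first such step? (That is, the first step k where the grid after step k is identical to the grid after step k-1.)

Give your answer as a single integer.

Step 0 (initial): 3 infected
Step 1: +8 new -> 11 infected
Step 2: +10 new -> 21 infected
Step 3: +8 new -> 29 infected
Step 4: +6 new -> 35 infected
Step 5: +5 new -> 40 infected
Step 6: +3 new -> 43 infected
Step 7: +1 new -> 44 infected
Step 8: +0 new -> 44 infected

Answer: 8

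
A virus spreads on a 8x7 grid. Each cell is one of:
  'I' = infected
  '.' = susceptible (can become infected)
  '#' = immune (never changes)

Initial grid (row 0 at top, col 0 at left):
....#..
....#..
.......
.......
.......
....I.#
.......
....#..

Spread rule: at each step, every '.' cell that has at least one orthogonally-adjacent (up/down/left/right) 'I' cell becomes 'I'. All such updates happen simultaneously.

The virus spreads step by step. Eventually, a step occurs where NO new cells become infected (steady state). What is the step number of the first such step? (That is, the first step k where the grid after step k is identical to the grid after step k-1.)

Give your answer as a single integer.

Step 0 (initial): 1 infected
Step 1: +4 new -> 5 infected
Step 2: +6 new -> 11 infected
Step 3: +10 new -> 21 infected
Step 4: +9 new -> 30 infected
Step 5: +8 new -> 38 infected
Step 6: +7 new -> 45 infected
Step 7: +4 new -> 49 infected
Step 8: +2 new -> 51 infected
Step 9: +1 new -> 52 infected
Step 10: +0 new -> 52 infected

Answer: 10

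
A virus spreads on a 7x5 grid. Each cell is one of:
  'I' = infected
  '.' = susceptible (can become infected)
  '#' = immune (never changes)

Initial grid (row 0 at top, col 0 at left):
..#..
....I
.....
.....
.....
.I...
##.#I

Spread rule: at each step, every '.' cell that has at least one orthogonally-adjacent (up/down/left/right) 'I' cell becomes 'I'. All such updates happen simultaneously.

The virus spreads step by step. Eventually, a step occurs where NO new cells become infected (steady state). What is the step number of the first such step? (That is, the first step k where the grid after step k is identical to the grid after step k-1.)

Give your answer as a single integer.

Step 0 (initial): 3 infected
Step 1: +7 new -> 10 infected
Step 2: +10 new -> 20 infected
Step 3: +7 new -> 27 infected
Step 4: +3 new -> 30 infected
Step 5: +1 new -> 31 infected
Step 6: +0 new -> 31 infected

Answer: 6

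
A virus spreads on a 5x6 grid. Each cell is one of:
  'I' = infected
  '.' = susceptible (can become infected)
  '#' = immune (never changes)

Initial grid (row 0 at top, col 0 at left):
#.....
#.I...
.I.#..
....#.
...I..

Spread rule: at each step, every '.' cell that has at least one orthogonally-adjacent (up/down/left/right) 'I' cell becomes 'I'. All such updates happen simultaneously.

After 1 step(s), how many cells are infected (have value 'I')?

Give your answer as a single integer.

Step 0 (initial): 3 infected
Step 1: +9 new -> 12 infected

Answer: 12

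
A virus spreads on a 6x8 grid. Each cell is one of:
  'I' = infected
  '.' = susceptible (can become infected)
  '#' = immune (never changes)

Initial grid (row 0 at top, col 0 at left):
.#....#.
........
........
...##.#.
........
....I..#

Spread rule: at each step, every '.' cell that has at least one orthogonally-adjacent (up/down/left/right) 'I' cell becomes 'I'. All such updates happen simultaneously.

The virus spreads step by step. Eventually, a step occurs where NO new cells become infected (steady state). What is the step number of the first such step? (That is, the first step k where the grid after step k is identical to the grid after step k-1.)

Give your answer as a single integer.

Step 0 (initial): 1 infected
Step 1: +3 new -> 4 infected
Step 2: +4 new -> 8 infected
Step 3: +4 new -> 12 infected
Step 4: +5 new -> 17 infected
Step 5: +7 new -> 24 infected
Step 6: +8 new -> 32 infected
Step 7: +6 new -> 38 infected
Step 8: +3 new -> 41 infected
Step 9: +1 new -> 42 infected
Step 10: +0 new -> 42 infected

Answer: 10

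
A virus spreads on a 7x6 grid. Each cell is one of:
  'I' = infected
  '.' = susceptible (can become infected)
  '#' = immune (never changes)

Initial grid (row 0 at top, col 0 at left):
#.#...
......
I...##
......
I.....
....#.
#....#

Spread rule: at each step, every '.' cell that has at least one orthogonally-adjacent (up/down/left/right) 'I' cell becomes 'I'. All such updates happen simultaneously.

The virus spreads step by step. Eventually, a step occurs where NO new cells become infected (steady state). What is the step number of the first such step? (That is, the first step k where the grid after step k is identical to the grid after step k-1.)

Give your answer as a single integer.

Answer: 8

Derivation:
Step 0 (initial): 2 infected
Step 1: +5 new -> 7 infected
Step 2: +5 new -> 12 infected
Step 3: +7 new -> 19 infected
Step 4: +5 new -> 24 infected
Step 5: +5 new -> 29 infected
Step 6: +5 new -> 34 infected
Step 7: +1 new -> 35 infected
Step 8: +0 new -> 35 infected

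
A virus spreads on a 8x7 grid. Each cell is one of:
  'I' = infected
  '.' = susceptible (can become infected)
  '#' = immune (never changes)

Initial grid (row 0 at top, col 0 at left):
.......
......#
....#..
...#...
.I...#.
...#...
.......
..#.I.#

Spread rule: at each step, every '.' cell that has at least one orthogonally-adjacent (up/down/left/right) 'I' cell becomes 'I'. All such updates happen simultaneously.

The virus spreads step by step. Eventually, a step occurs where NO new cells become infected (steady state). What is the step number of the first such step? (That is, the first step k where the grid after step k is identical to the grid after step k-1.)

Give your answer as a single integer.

Answer: 10

Derivation:
Step 0 (initial): 2 infected
Step 1: +7 new -> 9 infected
Step 2: +10 new -> 19 infected
Step 3: +9 new -> 28 infected
Step 4: +7 new -> 35 infected
Step 5: +5 new -> 40 infected
Step 6: +4 new -> 44 infected
Step 7: +3 new -> 47 infected
Step 8: +1 new -> 48 infected
Step 9: +1 new -> 49 infected
Step 10: +0 new -> 49 infected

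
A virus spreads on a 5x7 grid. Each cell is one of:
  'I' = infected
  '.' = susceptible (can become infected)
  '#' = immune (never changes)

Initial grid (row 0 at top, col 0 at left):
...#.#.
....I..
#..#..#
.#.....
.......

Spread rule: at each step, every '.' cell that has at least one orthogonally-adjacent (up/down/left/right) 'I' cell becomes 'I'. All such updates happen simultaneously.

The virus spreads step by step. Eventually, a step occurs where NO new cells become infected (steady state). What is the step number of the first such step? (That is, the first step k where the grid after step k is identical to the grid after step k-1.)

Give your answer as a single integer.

Answer: 9

Derivation:
Step 0 (initial): 1 infected
Step 1: +4 new -> 5 infected
Step 2: +4 new -> 9 infected
Step 3: +7 new -> 16 infected
Step 4: +7 new -> 23 infected
Step 5: +3 new -> 26 infected
Step 6: +1 new -> 27 infected
Step 7: +1 new -> 28 infected
Step 8: +1 new -> 29 infected
Step 9: +0 new -> 29 infected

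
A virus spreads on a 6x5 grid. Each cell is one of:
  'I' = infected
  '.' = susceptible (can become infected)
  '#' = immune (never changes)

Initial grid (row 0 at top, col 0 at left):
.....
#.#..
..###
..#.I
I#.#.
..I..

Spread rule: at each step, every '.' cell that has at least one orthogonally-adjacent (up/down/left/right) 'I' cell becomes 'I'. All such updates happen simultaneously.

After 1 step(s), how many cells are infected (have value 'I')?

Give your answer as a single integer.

Answer: 10

Derivation:
Step 0 (initial): 3 infected
Step 1: +7 new -> 10 infected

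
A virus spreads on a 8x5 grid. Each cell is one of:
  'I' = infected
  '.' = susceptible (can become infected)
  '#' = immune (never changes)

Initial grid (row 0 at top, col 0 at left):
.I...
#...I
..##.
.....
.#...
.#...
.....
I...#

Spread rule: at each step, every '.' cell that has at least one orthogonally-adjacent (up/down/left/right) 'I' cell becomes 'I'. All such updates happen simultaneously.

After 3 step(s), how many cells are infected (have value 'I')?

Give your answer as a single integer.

Answer: 25

Derivation:
Step 0 (initial): 3 infected
Step 1: +8 new -> 11 infected
Step 2: +7 new -> 18 infected
Step 3: +7 new -> 25 infected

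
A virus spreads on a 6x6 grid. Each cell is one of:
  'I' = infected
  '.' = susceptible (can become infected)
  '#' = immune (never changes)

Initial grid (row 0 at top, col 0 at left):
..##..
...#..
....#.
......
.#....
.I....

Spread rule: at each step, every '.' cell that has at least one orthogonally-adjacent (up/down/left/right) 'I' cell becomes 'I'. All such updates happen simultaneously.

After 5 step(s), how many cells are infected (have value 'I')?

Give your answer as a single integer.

Step 0 (initial): 1 infected
Step 1: +2 new -> 3 infected
Step 2: +3 new -> 6 infected
Step 3: +4 new -> 10 infected
Step 4: +6 new -> 16 infected
Step 5: +6 new -> 22 infected

Answer: 22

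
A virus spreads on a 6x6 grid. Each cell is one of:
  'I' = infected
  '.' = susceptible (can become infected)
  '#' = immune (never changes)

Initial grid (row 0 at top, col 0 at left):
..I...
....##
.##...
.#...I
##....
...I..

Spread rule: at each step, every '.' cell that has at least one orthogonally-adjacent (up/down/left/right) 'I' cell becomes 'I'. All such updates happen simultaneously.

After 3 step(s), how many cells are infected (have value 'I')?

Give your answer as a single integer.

Answer: 27

Derivation:
Step 0 (initial): 3 infected
Step 1: +9 new -> 12 infected
Step 2: +10 new -> 22 infected
Step 3: +5 new -> 27 infected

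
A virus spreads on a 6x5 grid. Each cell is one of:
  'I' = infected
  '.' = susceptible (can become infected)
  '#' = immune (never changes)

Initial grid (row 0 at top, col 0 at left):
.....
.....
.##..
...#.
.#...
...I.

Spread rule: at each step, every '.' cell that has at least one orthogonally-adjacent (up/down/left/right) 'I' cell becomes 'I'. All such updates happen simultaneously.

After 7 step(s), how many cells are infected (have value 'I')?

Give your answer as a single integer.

Answer: 22

Derivation:
Step 0 (initial): 1 infected
Step 1: +3 new -> 4 infected
Step 2: +3 new -> 7 infected
Step 3: +3 new -> 10 infected
Step 4: +3 new -> 13 infected
Step 5: +3 new -> 16 infected
Step 6: +3 new -> 19 infected
Step 7: +3 new -> 22 infected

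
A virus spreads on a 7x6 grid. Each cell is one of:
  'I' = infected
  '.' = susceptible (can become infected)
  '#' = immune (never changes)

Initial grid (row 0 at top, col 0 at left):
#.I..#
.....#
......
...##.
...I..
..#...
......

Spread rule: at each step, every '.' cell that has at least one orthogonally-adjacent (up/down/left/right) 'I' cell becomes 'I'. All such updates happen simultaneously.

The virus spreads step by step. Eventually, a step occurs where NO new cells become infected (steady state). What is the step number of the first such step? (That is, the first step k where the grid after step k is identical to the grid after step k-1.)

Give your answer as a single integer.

Step 0 (initial): 2 infected
Step 1: +6 new -> 8 infected
Step 2: +9 new -> 17 infected
Step 3: +11 new -> 28 infected
Step 4: +7 new -> 35 infected
Step 5: +1 new -> 36 infected
Step 6: +0 new -> 36 infected

Answer: 6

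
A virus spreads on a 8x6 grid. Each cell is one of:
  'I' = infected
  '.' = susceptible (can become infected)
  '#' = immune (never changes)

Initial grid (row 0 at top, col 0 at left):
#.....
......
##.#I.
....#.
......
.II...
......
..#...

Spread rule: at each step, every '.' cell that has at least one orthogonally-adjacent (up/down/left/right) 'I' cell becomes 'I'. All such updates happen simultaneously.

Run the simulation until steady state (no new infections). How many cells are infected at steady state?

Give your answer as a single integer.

Answer: 42

Derivation:
Step 0 (initial): 3 infected
Step 1: +8 new -> 11 infected
Step 2: +12 new -> 23 infected
Step 3: +12 new -> 35 infected
Step 4: +4 new -> 39 infected
Step 5: +3 new -> 42 infected
Step 6: +0 new -> 42 infected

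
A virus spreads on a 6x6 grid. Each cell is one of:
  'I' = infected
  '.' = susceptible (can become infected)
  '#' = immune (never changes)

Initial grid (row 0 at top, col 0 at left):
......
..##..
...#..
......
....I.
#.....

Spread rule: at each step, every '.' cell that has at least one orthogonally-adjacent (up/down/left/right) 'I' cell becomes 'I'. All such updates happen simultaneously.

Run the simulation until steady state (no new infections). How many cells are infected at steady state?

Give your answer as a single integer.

Step 0 (initial): 1 infected
Step 1: +4 new -> 5 infected
Step 2: +6 new -> 11 infected
Step 3: +5 new -> 16 infected
Step 4: +6 new -> 22 infected
Step 5: +4 new -> 26 infected
Step 6: +3 new -> 29 infected
Step 7: +2 new -> 31 infected
Step 8: +1 new -> 32 infected
Step 9: +0 new -> 32 infected

Answer: 32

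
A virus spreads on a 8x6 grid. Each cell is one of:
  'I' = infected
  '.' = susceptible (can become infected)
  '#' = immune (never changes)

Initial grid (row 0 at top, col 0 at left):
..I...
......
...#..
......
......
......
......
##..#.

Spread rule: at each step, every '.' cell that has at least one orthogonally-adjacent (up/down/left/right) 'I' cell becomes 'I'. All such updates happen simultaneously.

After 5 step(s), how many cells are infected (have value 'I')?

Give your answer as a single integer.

Answer: 26

Derivation:
Step 0 (initial): 1 infected
Step 1: +3 new -> 4 infected
Step 2: +5 new -> 9 infected
Step 3: +5 new -> 14 infected
Step 4: +6 new -> 20 infected
Step 5: +6 new -> 26 infected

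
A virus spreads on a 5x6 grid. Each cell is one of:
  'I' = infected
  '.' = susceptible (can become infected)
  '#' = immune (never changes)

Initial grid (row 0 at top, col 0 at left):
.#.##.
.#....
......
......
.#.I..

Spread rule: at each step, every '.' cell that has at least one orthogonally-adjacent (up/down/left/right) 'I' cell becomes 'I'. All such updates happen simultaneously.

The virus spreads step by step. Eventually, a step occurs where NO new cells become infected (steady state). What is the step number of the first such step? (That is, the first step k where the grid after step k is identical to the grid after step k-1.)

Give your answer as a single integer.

Step 0 (initial): 1 infected
Step 1: +3 new -> 4 infected
Step 2: +4 new -> 8 infected
Step 3: +5 new -> 13 infected
Step 4: +5 new -> 18 infected
Step 5: +4 new -> 22 infected
Step 6: +2 new -> 24 infected
Step 7: +1 new -> 25 infected
Step 8: +0 new -> 25 infected

Answer: 8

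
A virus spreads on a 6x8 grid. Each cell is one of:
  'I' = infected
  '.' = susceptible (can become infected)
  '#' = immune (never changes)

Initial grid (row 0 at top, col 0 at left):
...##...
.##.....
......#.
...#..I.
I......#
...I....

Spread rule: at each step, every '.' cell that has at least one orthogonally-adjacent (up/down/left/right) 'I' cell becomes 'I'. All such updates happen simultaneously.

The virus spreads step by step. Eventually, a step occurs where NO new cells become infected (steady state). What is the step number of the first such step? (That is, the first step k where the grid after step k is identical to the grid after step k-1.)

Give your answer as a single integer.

Step 0 (initial): 3 infected
Step 1: +9 new -> 12 infected
Step 2: +11 new -> 23 infected
Step 3: +7 new -> 30 infected
Step 4: +7 new -> 37 infected
Step 5: +3 new -> 40 infected
Step 6: +1 new -> 41 infected
Step 7: +0 new -> 41 infected

Answer: 7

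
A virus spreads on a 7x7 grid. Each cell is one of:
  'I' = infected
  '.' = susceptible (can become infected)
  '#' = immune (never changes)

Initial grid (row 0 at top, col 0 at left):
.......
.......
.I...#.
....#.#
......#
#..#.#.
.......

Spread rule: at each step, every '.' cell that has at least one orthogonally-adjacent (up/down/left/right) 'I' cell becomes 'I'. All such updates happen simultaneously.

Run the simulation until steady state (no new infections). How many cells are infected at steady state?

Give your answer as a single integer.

Answer: 42

Derivation:
Step 0 (initial): 1 infected
Step 1: +4 new -> 5 infected
Step 2: +7 new -> 12 infected
Step 3: +8 new -> 20 infected
Step 4: +5 new -> 25 infected
Step 5: +5 new -> 30 infected
Step 6: +5 new -> 35 infected
Step 7: +4 new -> 39 infected
Step 8: +1 new -> 40 infected
Step 9: +1 new -> 41 infected
Step 10: +1 new -> 42 infected
Step 11: +0 new -> 42 infected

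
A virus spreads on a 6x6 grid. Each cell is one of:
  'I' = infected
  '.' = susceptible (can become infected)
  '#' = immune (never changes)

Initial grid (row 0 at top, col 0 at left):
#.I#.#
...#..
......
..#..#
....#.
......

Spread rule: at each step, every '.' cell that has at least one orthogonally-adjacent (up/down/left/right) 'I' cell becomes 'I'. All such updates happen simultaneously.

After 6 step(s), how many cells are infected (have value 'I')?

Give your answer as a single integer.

Step 0 (initial): 1 infected
Step 1: +2 new -> 3 infected
Step 2: +2 new -> 5 infected
Step 3: +3 new -> 8 infected
Step 4: +4 new -> 12 infected
Step 5: +6 new -> 18 infected
Step 6: +6 new -> 24 infected

Answer: 24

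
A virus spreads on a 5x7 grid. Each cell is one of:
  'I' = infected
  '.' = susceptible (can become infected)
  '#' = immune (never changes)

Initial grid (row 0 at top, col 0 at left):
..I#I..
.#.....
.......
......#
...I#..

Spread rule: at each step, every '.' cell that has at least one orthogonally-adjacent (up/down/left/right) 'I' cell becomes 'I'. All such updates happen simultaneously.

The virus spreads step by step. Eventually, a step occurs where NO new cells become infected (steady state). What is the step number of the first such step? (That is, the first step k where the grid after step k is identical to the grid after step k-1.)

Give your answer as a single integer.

Answer: 6

Derivation:
Step 0 (initial): 3 infected
Step 1: +6 new -> 9 infected
Step 2: +10 new -> 19 infected
Step 3: +7 new -> 26 infected
Step 4: +4 new -> 30 infected
Step 5: +1 new -> 31 infected
Step 6: +0 new -> 31 infected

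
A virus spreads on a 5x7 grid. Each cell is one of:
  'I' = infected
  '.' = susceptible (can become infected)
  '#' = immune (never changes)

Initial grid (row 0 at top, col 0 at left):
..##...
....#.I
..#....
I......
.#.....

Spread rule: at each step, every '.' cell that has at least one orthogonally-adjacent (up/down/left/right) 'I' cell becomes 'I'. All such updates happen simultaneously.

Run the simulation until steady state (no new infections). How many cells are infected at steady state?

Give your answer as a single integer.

Step 0 (initial): 2 infected
Step 1: +6 new -> 8 infected
Step 2: +6 new -> 14 infected
Step 3: +8 new -> 22 infected
Step 4: +6 new -> 28 infected
Step 5: +2 new -> 30 infected
Step 6: +0 new -> 30 infected

Answer: 30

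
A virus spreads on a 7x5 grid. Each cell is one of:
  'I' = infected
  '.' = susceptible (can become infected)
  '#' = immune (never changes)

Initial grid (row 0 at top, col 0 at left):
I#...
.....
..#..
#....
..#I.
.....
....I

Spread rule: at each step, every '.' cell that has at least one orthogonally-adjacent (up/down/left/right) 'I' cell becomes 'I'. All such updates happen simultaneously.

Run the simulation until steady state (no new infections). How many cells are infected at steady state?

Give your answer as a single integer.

Answer: 31

Derivation:
Step 0 (initial): 3 infected
Step 1: +6 new -> 9 infected
Step 2: +7 new -> 16 infected
Step 3: +7 new -> 23 infected
Step 4: +6 new -> 29 infected
Step 5: +2 new -> 31 infected
Step 6: +0 new -> 31 infected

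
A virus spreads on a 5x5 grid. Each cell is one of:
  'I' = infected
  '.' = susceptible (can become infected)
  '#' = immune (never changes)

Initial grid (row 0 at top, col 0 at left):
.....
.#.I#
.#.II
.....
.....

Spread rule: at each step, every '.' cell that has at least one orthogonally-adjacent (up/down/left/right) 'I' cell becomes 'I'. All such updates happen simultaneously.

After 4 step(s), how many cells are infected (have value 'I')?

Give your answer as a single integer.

Answer: 19

Derivation:
Step 0 (initial): 3 infected
Step 1: +5 new -> 8 infected
Step 2: +5 new -> 13 infected
Step 3: +3 new -> 16 infected
Step 4: +3 new -> 19 infected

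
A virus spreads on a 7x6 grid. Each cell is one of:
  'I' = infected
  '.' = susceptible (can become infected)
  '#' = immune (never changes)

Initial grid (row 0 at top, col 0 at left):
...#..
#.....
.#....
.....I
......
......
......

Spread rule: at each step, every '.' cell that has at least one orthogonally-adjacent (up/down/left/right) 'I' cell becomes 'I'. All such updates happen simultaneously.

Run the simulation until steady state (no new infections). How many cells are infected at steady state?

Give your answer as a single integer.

Answer: 39

Derivation:
Step 0 (initial): 1 infected
Step 1: +3 new -> 4 infected
Step 2: +5 new -> 9 infected
Step 3: +7 new -> 16 infected
Step 4: +7 new -> 23 infected
Step 5: +5 new -> 28 infected
Step 6: +6 new -> 34 infected
Step 7: +3 new -> 37 infected
Step 8: +2 new -> 39 infected
Step 9: +0 new -> 39 infected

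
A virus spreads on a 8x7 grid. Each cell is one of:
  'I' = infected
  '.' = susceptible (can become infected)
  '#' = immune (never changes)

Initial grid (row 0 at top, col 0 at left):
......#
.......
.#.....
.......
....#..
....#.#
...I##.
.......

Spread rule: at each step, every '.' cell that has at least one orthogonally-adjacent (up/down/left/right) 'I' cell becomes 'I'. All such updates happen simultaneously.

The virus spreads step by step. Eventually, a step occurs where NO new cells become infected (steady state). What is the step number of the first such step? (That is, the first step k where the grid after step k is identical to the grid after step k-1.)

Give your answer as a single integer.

Step 0 (initial): 1 infected
Step 1: +3 new -> 4 infected
Step 2: +5 new -> 9 infected
Step 3: +6 new -> 15 infected
Step 4: +7 new -> 22 infected
Step 5: +7 new -> 29 infected
Step 6: +7 new -> 36 infected
Step 7: +8 new -> 44 infected
Step 8: +4 new -> 48 infected
Step 9: +1 new -> 49 infected
Step 10: +0 new -> 49 infected

Answer: 10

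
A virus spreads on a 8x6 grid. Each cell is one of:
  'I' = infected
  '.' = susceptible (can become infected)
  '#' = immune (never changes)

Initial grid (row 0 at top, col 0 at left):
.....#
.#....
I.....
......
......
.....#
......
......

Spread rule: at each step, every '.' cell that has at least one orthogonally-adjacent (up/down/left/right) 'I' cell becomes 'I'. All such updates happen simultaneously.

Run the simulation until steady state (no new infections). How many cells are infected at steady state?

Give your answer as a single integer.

Step 0 (initial): 1 infected
Step 1: +3 new -> 4 infected
Step 2: +4 new -> 8 infected
Step 3: +6 new -> 14 infected
Step 4: +7 new -> 21 infected
Step 5: +8 new -> 29 infected
Step 6: +7 new -> 36 infected
Step 7: +4 new -> 40 infected
Step 8: +2 new -> 42 infected
Step 9: +2 new -> 44 infected
Step 10: +1 new -> 45 infected
Step 11: +0 new -> 45 infected

Answer: 45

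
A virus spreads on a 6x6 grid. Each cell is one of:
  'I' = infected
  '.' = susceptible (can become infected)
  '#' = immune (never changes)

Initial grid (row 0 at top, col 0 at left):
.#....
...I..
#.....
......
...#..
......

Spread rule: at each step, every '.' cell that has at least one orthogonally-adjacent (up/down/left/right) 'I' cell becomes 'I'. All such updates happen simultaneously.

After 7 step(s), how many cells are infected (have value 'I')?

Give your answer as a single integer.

Step 0 (initial): 1 infected
Step 1: +4 new -> 5 infected
Step 2: +7 new -> 12 infected
Step 3: +6 new -> 18 infected
Step 4: +5 new -> 23 infected
Step 5: +5 new -> 28 infected
Step 6: +4 new -> 32 infected
Step 7: +1 new -> 33 infected

Answer: 33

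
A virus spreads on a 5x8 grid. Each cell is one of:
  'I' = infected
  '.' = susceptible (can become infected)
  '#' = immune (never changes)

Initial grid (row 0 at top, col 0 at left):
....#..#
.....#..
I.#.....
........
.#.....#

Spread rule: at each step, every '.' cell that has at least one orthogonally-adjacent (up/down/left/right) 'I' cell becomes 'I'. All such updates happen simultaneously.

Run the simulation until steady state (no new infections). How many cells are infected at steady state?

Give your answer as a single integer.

Step 0 (initial): 1 infected
Step 1: +3 new -> 4 infected
Step 2: +4 new -> 8 infected
Step 3: +3 new -> 11 infected
Step 4: +4 new -> 15 infected
Step 5: +5 new -> 20 infected
Step 6: +3 new -> 23 infected
Step 7: +3 new -> 26 infected
Step 8: +3 new -> 29 infected
Step 9: +2 new -> 31 infected
Step 10: +2 new -> 33 infected
Step 11: +1 new -> 34 infected
Step 12: +0 new -> 34 infected

Answer: 34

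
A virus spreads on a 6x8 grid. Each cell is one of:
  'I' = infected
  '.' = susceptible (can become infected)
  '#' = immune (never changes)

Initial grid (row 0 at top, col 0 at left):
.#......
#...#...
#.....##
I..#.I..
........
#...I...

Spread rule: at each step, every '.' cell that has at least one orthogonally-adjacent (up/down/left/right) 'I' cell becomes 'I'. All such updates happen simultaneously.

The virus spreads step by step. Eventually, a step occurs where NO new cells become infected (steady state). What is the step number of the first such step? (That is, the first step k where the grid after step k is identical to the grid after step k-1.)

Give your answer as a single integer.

Step 0 (initial): 3 infected
Step 1: +9 new -> 12 infected
Step 2: +10 new -> 22 infected
Step 3: +9 new -> 31 infected
Step 4: +5 new -> 36 infected
Step 5: +3 new -> 39 infected
Step 6: +0 new -> 39 infected

Answer: 6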